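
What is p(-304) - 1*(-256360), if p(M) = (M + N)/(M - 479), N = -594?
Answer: 200730778/783 ≈ 2.5636e+5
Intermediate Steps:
p(M) = (-594 + M)/(-479 + M) (p(M) = (M - 594)/(M - 479) = (-594 + M)/(-479 + M))
p(-304) - 1*(-256360) = (-594 - 304)/(-479 - 304) - 1*(-256360) = -898/(-783) + 256360 = -1/783*(-898) + 256360 = 898/783 + 256360 = 200730778/783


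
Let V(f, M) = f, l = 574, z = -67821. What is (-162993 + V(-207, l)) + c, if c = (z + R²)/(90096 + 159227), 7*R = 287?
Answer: -40689579740/249323 ≈ -1.6320e+5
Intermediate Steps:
R = 41 (R = (⅐)*287 = 41)
c = -66140/249323 (c = (-67821 + 41²)/(90096 + 159227) = (-67821 + 1681)/249323 = -66140*1/249323 = -66140/249323 ≈ -0.26528)
(-162993 + V(-207, l)) + c = (-162993 - 207) - 66140/249323 = -163200 - 66140/249323 = -40689579740/249323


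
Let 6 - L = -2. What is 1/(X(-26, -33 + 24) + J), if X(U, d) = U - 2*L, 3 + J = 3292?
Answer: 1/3247 ≈ 0.00030798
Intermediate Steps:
L = 8 (L = 6 - 1*(-2) = 6 + 2 = 8)
J = 3289 (J = -3 + 3292 = 3289)
X(U, d) = -16 + U (X(U, d) = U - 2*8 = U - 16 = -16 + U)
1/(X(-26, -33 + 24) + J) = 1/((-16 - 26) + 3289) = 1/(-42 + 3289) = 1/3247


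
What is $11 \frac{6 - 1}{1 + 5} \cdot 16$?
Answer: $\frac{440}{3} \approx 146.67$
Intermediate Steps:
$11 \frac{6 - 1}{1 + 5} \cdot 16 = 11 \cdot \frac{5}{6} \cdot 16 = \frac{55}{6} \cdot 16 = \frac{440}{3}$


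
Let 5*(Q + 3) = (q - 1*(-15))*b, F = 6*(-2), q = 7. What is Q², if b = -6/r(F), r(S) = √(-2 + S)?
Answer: -7137/175 - 396*I*√14/35 ≈ -40.783 - 42.334*I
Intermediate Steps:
F = -12
b = 3*I*√14/7 (b = -6/√(-2 - 12) = -6*(-I*√14/14) = -(-3)*I*√14/7 = 3*I*√14/7 ≈ 1.6036*I)
Q = -3 + 66*I*√14/35 (Q = -3 + ((7 - 1*(-15))*(3*I*√14/7))/5 = -3 + ((7 + 15)*(3*I*√14/7))/5 = -3 + (22*(3*I*√14/7))/5 = -3 + (66*I*√14/7)/5 = -3 + 66*I*√14/35 ≈ -3.0 + 7.0557*I)
Q² = (-3 + 66*I*√14/35)²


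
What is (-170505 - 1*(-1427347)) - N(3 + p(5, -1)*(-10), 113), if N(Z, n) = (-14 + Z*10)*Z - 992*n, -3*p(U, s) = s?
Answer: 12320390/9 ≈ 1.3689e+6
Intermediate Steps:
p(U, s) = -s/3
N(Z, n) = -992*n + Z*(-14 + 10*Z) (N(Z, n) = (-14 + 10*Z)*Z - 992*n = Z*(-14 + 10*Z) - 992*n = -992*n + Z*(-14 + 10*Z))
(-170505 - 1*(-1427347)) - N(3 + p(5, -1)*(-10), 113) = (-170505 - 1*(-1427347)) - (-992*113 - 14*(3 - ⅓*(-1)*(-10)) + 10*(3 - ⅓*(-1)*(-10))²) = (-170505 + 1427347) - (-112096 - 14*(3 + (⅓)*(-10)) + 10*(3 + (⅓)*(-10))²) = 1256842 - (-112096 - 14*(3 - 10/3) + 10*(3 - 10/3)²) = 1256842 - (-112096 - 14*(-⅓) + 10*(-⅓)²) = 1256842 - (-112096 + 14/3 + 10*(⅑)) = 1256842 - (-112096 + 14/3 + 10/9) = 1256842 - 1*(-1008812/9) = 1256842 + 1008812/9 = 12320390/9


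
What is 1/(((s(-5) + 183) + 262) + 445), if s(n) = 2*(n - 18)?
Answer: 1/844 ≈ 0.0011848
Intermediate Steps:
s(n) = -36 + 2*n (s(n) = 2*(-18 + n) = -36 + 2*n)
1/(((s(-5) + 183) + 262) + 445) = 1/((((-36 + 2*(-5)) + 183) + 262) + 445) = 1/((((-36 - 10) + 183) + 262) + 445) = 1/(((-46 + 183) + 262) + 445) = 1/((137 + 262) + 445) = 1/(399 + 445) = 1/844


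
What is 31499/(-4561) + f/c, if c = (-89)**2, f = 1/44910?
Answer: -11205205728329/1622494153710 ≈ -6.9062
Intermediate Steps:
f = 1/44910 ≈ 2.2267e-5
c = 7921
31499/(-4561) + f/c = 31499/(-4561) + (1/44910)/7921 = 31499*(-1/4561) + (1/44910)*(1/7921) = -31499/4561 + 1/355732110 = -11205205728329/1622494153710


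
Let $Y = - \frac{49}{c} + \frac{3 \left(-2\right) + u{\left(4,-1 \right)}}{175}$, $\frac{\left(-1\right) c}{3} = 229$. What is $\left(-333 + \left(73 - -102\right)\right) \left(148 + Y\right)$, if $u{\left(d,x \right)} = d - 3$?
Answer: $- \frac{562430704}{24045} \approx -23391.0$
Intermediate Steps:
$u{\left(d,x \right)} = -3 + d$
$c = -687$ ($c = \left(-3\right) 229 = -687$)
$Y = \frac{1028}{24045}$ ($Y = - \frac{49}{-687} + \frac{3 \left(-2\right) + \left(-3 + 4\right)}{175} = \left(-49\right) \left(- \frac{1}{687}\right) + \left(-6 + 1\right) \frac{1}{175} = \frac{49}{687} - \frac{1}{35} = \frac{1028}{24045} \approx 0.042753$)
$\left(-333 + \left(73 - -102\right)\right) \left(148 + Y\right) = \left(-333 + \left(73 - -102\right)\right) \left(148 + \frac{1028}{24045}\right) = \left(-333 + \left(73 + 102\right)\right) \frac{3559688}{24045} = \left(-333 + 175\right) \frac{3559688}{24045} = \left(-158\right) \frac{3559688}{24045} = - \frac{562430704}{24045}$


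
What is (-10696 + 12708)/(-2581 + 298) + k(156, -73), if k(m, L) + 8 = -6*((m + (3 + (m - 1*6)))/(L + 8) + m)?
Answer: -135982978/148395 ≈ -916.36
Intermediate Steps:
k(m, L) = -8 - 6*m - 6*(-3 + 2*m)/(8 + L) (k(m, L) = -8 - 6*((m + (3 + (m - 1*6)))/(L + 8) + m) = -8 - 6*((m + (3 + (m - 6)))/(8 + L) + m) = -8 - 6*((m + (3 + (-6 + m)))/(8 + L) + m) = -8 - 6*((m + (-3 + m))/(8 + L) + m) = -8 - 6*((-3 + 2*m)/(8 + L) + m) = -8 - 6*(m + (-3 + 2*m)/(8 + L)) = -8 + (-6*m - 6*(-3 + 2*m)/(8 + L)) = -8 - 6*m - 6*(-3 + 2*m)/(8 + L))
(-10696 + 12708)/(-2581 + 298) + k(156, -73) = (-10696 + 12708)/(-2581 + 298) + 2*(-23 - 30*156 - 4*(-73) - 3*(-73)*156)/(8 - 73) = 2012/(-2283) + 2*(-23 - 4680 + 292 + 34164)/(-65) = 2012*(-1/2283) + 2*(-1/65)*29753 = -2012/2283 - 59506/65 = -135982978/148395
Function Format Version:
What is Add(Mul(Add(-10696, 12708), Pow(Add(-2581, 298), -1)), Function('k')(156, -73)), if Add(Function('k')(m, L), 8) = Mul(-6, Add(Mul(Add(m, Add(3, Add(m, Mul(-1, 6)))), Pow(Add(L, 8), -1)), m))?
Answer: Rational(-135982978, 148395) ≈ -916.36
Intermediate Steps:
Function('k')(m, L) = Add(-8, Mul(-6, m), Mul(-6, Pow(Add(8, L), -1), Add(-3, Mul(2, m)))) (Function('k')(m, L) = Add(-8, Mul(-6, Add(Mul(Add(m, Add(3, Add(m, Mul(-1, 6)))), Pow(Add(L, 8), -1)), m))) = Add(-8, Mul(-6, Add(Mul(Add(m, Add(3, Add(m, -6))), Pow(Add(8, L), -1)), m))) = Add(-8, Mul(-6, Add(Mul(Add(m, Add(3, Add(-6, m))), Pow(Add(8, L), -1)), m))) = Add(-8, Mul(-6, Add(Mul(Add(m, Add(-3, m)), Pow(Add(8, L), -1)), m))) = Add(-8, Mul(-6, Add(Mul(Add(-3, Mul(2, m)), Pow(Add(8, L), -1)), m))) = Add(-8, Mul(-6, Add(Mul(Pow(Add(8, L), -1), Add(-3, Mul(2, m))), m))) = Add(-8, Mul(-6, Add(m, Mul(Pow(Add(8, L), -1), Add(-3, Mul(2, m)))))) = Add(-8, Add(Mul(-6, m), Mul(-6, Pow(Add(8, L), -1), Add(-3, Mul(2, m))))) = Add(-8, Mul(-6, m), Mul(-6, Pow(Add(8, L), -1), Add(-3, Mul(2, m)))))
Add(Mul(Add(-10696, 12708), Pow(Add(-2581, 298), -1)), Function('k')(156, -73)) = Add(Mul(Add(-10696, 12708), Pow(Add(-2581, 298), -1)), Mul(2, Pow(Add(8, -73), -1), Add(-23, Mul(-30, 156), Mul(-4, -73), Mul(-3, -73, 156)))) = Add(Mul(2012, Pow(-2283, -1)), Mul(2, Pow(-65, -1), Add(-23, -4680, 292, 34164))) = Add(Mul(2012, Rational(-1, 2283)), Mul(2, Rational(-1, 65), 29753)) = Add(Rational(-2012, 2283), Rational(-59506, 65)) = Rational(-135982978, 148395)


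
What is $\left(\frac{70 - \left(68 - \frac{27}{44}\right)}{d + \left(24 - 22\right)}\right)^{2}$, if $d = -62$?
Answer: $\frac{529}{278784} \approx 0.0018975$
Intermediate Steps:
$\left(\frac{70 - \left(68 - \frac{27}{44}\right)}{d + \left(24 - 22\right)}\right)^{2} = \left(\frac{70 - \left(68 - \frac{27}{44}\right)}{-62 + \left(24 - 22\right)}\right)^{2} = \left(\frac{70 - \frac{2965}{44}}{-62 + 2}\right)^{2} = \left(\frac{70 + \left(\left(\frac{27}{44} - 31\right) - 37\right)}{-60}\right)^{2} = \left(\left(70 - \frac{2965}{44}\right) \left(- \frac{1}{60}\right)\right)^{2} = \left(\frac{115}{44} \left(- \frac{1}{60}\right)\right)^{2} = \left(- \frac{23}{528}\right)^{2} = \frac{529}{278784}$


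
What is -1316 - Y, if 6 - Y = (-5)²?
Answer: -1297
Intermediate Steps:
Y = -19 (Y = 6 - 1*(-5)² = 6 - 1*25 = 6 - 25 = -19)
-1316 - Y = -1316 - 1*(-19) = -1316 + 19 = -1297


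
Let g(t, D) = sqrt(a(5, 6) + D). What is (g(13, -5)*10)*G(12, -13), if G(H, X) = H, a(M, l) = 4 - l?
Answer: 120*I*sqrt(7) ≈ 317.49*I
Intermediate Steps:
g(t, D) = sqrt(-2 + D) (g(t, D) = sqrt((4 - 1*6) + D) = sqrt((4 - 6) + D) = sqrt(-2 + D))
(g(13, -5)*10)*G(12, -13) = (sqrt(-2 - 5)*10)*12 = (sqrt(-7)*10)*12 = ((I*sqrt(7))*10)*12 = (10*I*sqrt(7))*12 = 120*I*sqrt(7)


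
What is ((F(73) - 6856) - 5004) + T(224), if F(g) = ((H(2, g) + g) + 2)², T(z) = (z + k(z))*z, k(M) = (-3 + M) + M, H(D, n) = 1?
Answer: 143772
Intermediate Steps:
k(M) = -3 + 2*M
T(z) = z*(-3 + 3*z) (T(z) = (z + (-3 + 2*z))*z = (-3 + 3*z)*z = z*(-3 + 3*z))
F(g) = (3 + g)² (F(g) = ((1 + g) + 2)² = (3 + g)²)
((F(73) - 6856) - 5004) + T(224) = (((3 + 73)² - 6856) - 5004) + 3*224*(-1 + 224) = ((76² - 6856) - 5004) + 3*224*223 = ((5776 - 6856) - 5004) + 149856 = (-1080 - 5004) + 149856 = -6084 + 149856 = 143772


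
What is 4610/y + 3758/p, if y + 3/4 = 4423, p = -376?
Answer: -29770911/3325532 ≈ -8.9522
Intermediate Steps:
y = 17689/4 (y = -3/4 + 4423 = 17689/4 ≈ 4422.3)
4610/y + 3758/p = 4610/(17689/4) + 3758/(-376) = 4610*(4/17689) + 3758*(-1/376) = 18440/17689 - 1879/188 = -29770911/3325532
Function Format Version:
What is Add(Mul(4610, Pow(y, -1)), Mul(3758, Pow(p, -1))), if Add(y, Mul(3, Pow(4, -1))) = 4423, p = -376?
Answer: Rational(-29770911, 3325532) ≈ -8.9522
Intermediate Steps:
y = Rational(17689, 4) (y = Add(Rational(-3, 4), 4423) = Rational(17689, 4) ≈ 4422.3)
Add(Mul(4610, Pow(y, -1)), Mul(3758, Pow(p, -1))) = Add(Mul(4610, Pow(Rational(17689, 4), -1)), Mul(3758, Pow(-376, -1))) = Add(Mul(4610, Rational(4, 17689)), Mul(3758, Rational(-1, 376))) = Add(Rational(18440, 17689), Rational(-1879, 188)) = Rational(-29770911, 3325532)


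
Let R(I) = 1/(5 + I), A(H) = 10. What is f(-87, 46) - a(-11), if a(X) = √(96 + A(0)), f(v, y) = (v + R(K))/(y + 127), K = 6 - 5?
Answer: -521/1038 - √106 ≈ -10.798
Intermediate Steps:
K = 1
f(v, y) = (⅙ + v)/(127 + y) (f(v, y) = (v + 1/(5 + 1))/(y + 127) = (v + 1/6)/(127 + y) = (v + ⅙)/(127 + y) = (⅙ + v)/(127 + y))
a(X) = √106 (a(X) = √(96 + 10) = √106)
f(-87, 46) - a(-11) = (⅙ - 87)/(127 + 46) - √106 = -521/6/173 - √106 = (1/173)*(-521/6) - √106 = -521/1038 - √106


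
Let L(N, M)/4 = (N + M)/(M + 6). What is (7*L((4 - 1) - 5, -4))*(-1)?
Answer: 84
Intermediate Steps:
L(N, M) = 4*(M + N)/(6 + M) (L(N, M) = 4*((N + M)/(M + 6)) = 4*((M + N)/(6 + M)) = 4*(M + N)/(6 + M))
(7*L((4 - 1) - 5, -4))*(-1) = (7*(4*(-4 + ((4 - 1) - 5))/(6 - 4)))*(-1) = (7*(4*(-4 + (3 - 5))/2))*(-1) = (7*(4*(½)*(-4 - 2)))*(-1) = (7*(4*(½)*(-6)))*(-1) = (7*(-12))*(-1) = -84*(-1) = 84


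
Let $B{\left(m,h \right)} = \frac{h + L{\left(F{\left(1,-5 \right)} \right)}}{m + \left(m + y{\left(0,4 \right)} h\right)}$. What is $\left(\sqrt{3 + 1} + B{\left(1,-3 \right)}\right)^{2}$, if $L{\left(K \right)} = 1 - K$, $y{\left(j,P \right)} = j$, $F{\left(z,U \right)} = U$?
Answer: $\frac{49}{4} \approx 12.25$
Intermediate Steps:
$B{\left(m,h \right)} = \frac{6 + h}{2 m}$ ($B{\left(m,h \right)} = \frac{h + \left(1 - -5\right)}{m + \left(m + 0 h\right)} = \frac{h + \left(1 + 5\right)}{m + \left(m + 0\right)} = \frac{h + 6}{m + m} = \frac{6 + h}{2 m}$)
$\left(\sqrt{3 + 1} + B{\left(1,-3 \right)}\right)^{2} = \left(\sqrt{3 + 1} + \frac{6 - 3}{2 \cdot 1}\right)^{2} = \left(\sqrt{4} + \frac{1}{2} \cdot 1 \cdot 3\right)^{2} = \left(2 + \frac{3}{2}\right)^{2} = \left(\frac{7}{2}\right)^{2} = \frac{49}{4}$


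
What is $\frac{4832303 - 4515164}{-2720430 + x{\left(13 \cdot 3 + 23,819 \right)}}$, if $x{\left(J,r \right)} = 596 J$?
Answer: $- \frac{317139}{2683478} \approx -0.11818$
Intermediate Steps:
$\frac{4832303 - 4515164}{-2720430 + x{\left(13 \cdot 3 + 23,819 \right)}} = \frac{4832303 - 4515164}{-2720430 + 596 \left(13 \cdot 3 + 23\right)} = \frac{317139}{-2720430 + 596 \left(39 + 23\right)} = \frac{317139}{-2720430 + 596 \cdot 62} = \frac{317139}{-2720430 + 36952} = \frac{317139}{-2683478} = 317139 \left(- \frac{1}{2683478}\right) = - \frac{317139}{2683478}$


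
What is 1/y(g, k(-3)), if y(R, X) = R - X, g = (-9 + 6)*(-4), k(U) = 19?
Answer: -⅐ ≈ -0.14286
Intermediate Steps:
g = 12 (g = -3*(-4) = 12)
1/y(g, k(-3)) = 1/(12 - 1*19) = 1/(12 - 19) = 1/(-7) = -⅐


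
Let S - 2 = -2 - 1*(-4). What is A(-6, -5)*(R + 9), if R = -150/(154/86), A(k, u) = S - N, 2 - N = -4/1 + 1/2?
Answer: 17271/154 ≈ 112.15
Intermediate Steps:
S = 4 (S = 2 + (-2 - 1*(-4)) = 2 + (-2 + 4) = 2 + 2 = 4)
N = 11/2 (N = 2 - (-4/1 + 1/2) = 2 - (-4*1 + 1*(1/2)) = 2 - (-4 + 1/2) = 2 - 1*(-7/2) = 2 + 7/2 = 11/2 ≈ 5.5000)
A(k, u) = -3/2 (A(k, u) = 4 - 1*11/2 = 4 - 11/2 = -3/2)
R = -6450/77 (R = -150/(154*(1/86)) = -150/77/43 = -150*43/77 = -6450/77 ≈ -83.766)
A(-6, -5)*(R + 9) = -3*(-6450/77 + 9)/2 = -3/2*(-5757/77) = 17271/154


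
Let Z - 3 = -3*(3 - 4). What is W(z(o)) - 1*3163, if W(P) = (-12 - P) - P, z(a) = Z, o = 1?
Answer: -3187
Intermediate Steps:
Z = 6 (Z = 3 - 3*(3 - 4) = 3 - 3*(-1) = 3 + 3 = 6)
z(a) = 6
W(P) = -12 - 2*P
W(z(o)) - 1*3163 = (-12 - 2*6) - 1*3163 = (-12 - 12) - 3163 = -24 - 3163 = -3187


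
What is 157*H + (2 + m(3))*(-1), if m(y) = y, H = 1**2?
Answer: 152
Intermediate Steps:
H = 1
157*H + (2 + m(3))*(-1) = 157*1 + (2 + 3)*(-1) = 157 + 5*(-1) = 157 - 5 = 152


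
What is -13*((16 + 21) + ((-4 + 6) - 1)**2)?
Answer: -494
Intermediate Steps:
-13*((16 + 21) + ((-4 + 6) - 1)**2) = -13*(37 + (2 - 1)**2) = -13*(37 + 1**2) = -13*(37 + 1) = -13*38 = -494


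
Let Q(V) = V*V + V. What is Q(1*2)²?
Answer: 36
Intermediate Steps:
Q(V) = V + V² (Q(V) = V² + V = V + V²)
Q(1*2)² = ((1*2)*(1 + 1*2))² = (2*(1 + 2))² = (2*3)² = 6² = 36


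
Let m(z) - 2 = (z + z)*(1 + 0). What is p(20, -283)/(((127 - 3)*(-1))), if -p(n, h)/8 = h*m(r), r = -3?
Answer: 2264/31 ≈ 73.032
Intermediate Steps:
m(z) = 2 + 2*z (m(z) = 2 + (z + z)*(1 + 0) = 2 + (2*z)*1 = 2 + 2*z)
p(n, h) = 32*h (p(n, h) = -8*h*(2 + 2*(-3)) = -8*h*(2 - 6) = -8*h*(-4) = -(-32)*h = 32*h)
p(20, -283)/(((127 - 3)*(-1))) = (32*(-283))/(((127 - 3)*(-1))) = -9056/(124*(-1)) = -9056/(-124) = -9056*(-1/124) = 2264/31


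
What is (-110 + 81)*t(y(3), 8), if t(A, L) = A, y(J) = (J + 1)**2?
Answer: -464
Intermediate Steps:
y(J) = (1 + J)**2
(-110 + 81)*t(y(3), 8) = (-110 + 81)*(1 + 3)**2 = -29*4**2 = -29*16 = -464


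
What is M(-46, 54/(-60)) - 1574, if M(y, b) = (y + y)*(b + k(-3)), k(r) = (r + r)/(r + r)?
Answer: -7916/5 ≈ -1583.2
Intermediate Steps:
k(r) = 1 (k(r) = (2*r)/((2*r)) = (2*r)*(1/(2*r)) = 1)
M(y, b) = 2*y*(1 + b) (M(y, b) = (y + y)*(b + 1) = (2*y)*(1 + b) = 2*y*(1 + b))
M(-46, 54/(-60)) - 1574 = 2*(-46)*(1 + 54/(-60)) - 1574 = 2*(-46)*(1 + 54*(-1/60)) - 1574 = 2*(-46)*(1 - 9/10) - 1574 = 2*(-46)*(⅒) - 1574 = -46/5 - 1574 = -7916/5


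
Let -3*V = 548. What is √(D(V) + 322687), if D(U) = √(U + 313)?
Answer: √(2904183 + 3*√1173)/3 ≈ 568.07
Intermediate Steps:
V = -548/3 (V = -⅓*548 = -548/3 ≈ -182.67)
D(U) = √(313 + U)
√(D(V) + 322687) = √(√(313 - 548/3) + 322687) = √(√(391/3) + 322687) = √(√1173/3 + 322687) = √(322687 + √1173/3)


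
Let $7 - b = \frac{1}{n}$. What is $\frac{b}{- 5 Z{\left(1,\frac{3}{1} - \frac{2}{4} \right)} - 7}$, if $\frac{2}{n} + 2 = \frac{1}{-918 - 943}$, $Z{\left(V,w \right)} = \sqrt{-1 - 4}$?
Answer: $- \frac{208439}{647628} + \frac{148885 i \sqrt{5}}{647628} \approx -0.32185 + 0.51406 i$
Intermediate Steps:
$Z{\left(V,w \right)} = i \sqrt{5}$ ($Z{\left(V,w \right)} = \sqrt{-5} = i \sqrt{5}$)
$n = - \frac{3722}{3723}$ ($n = \frac{2}{-2 + \frac{1}{-918 - 943}} = \frac{2}{-2 + \frac{1}{-1861}} = \frac{2}{-2 - \frac{1}{1861}} = \frac{2}{- \frac{3723}{1861}} = 2 \left(- \frac{1861}{3723}\right) = - \frac{3722}{3723} \approx -0.99973$)
$b = \frac{29777}{3722}$ ($b = 7 - \frac{1}{- \frac{3722}{3723}} = 7 - - \frac{3723}{3722} = 7 + \frac{3723}{3722} = \frac{29777}{3722} \approx 8.0003$)
$\frac{b}{- 5 Z{\left(1,\frac{3}{1} - \frac{2}{4} \right)} - 7} = \frac{29777}{3722 \left(- 5 i \sqrt{5} - 7\right)} = \frac{29777}{3722 \left(-7 - 5 i \sqrt{5}\right)}$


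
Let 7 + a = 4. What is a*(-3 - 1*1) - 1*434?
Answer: -422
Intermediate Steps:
a = -3 (a = -7 + 4 = -3)
a*(-3 - 1*1) - 1*434 = -3*(-3 - 1*1) - 1*434 = -3*(-3 - 1) - 434 = -3*(-4) - 434 = 12 - 434 = -422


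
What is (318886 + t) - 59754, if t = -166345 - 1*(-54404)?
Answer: 147191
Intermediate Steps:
t = -111941 (t = -166345 + 54404 = -111941)
(318886 + t) - 59754 = (318886 - 111941) - 59754 = 206945 - 59754 = 147191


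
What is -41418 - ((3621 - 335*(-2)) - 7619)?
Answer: -38090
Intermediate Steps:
-41418 - ((3621 - 335*(-2)) - 7619) = -41418 - ((3621 + 670) - 7619) = -41418 - (4291 - 7619) = -41418 - 1*(-3328) = -41418 + 3328 = -38090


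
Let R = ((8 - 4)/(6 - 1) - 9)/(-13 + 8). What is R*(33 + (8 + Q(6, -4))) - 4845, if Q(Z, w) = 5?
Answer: -119239/25 ≈ -4769.6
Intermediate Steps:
R = 41/25 (R = (4/5 - 9)/(-5) = (4*(⅕) - 9)*(-⅕) = (⅘ - 9)*(-⅕) = -41/5*(-⅕) = 41/25 ≈ 1.6400)
R*(33 + (8 + Q(6, -4))) - 4845 = 41*(33 + (8 + 5))/25 - 4845 = 41*(33 + 13)/25 - 4845 = (41/25)*46 - 4845 = 1886/25 - 4845 = -119239/25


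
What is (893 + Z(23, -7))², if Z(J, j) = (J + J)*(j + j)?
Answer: 62001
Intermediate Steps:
Z(J, j) = 4*J*j (Z(J, j) = (2*J)*(2*j) = 4*J*j)
(893 + Z(23, -7))² = (893 + 4*23*(-7))² = (893 - 644)² = 249² = 62001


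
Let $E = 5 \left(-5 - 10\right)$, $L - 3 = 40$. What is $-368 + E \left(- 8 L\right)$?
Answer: $25432$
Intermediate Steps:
$L = 43$ ($L = 3 + 40 = 43$)
$E = -75$ ($E = 5 \left(-15\right) = -75$)
$-368 + E \left(- 8 L\right) = -368 - 75 \left(\left(-8\right) 43\right) = -368 - -25800 = -368 + 25800 = 25432$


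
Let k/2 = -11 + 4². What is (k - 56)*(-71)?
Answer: 3266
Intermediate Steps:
k = 10 (k = 2*(-11 + 4²) = 2*(-11 + 16) = 2*5 = 10)
(k - 56)*(-71) = (10 - 56)*(-71) = -46*(-71) = 3266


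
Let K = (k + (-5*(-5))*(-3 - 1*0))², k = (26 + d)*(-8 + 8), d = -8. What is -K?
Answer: -5625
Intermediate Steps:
k = 0 (k = (26 - 8)*(-8 + 8) = 18*0 = 0)
K = 5625 (K = (0 + (-5*(-5))*(-3 - 1*0))² = (0 + 25*(-3 + 0))² = (0 + 25*(-3))² = (0 - 75)² = (-75)² = 5625)
-K = -1*5625 = -5625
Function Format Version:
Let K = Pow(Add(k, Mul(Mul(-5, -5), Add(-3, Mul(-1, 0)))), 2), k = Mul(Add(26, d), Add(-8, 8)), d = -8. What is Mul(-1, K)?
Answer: -5625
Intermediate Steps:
k = 0 (k = Mul(Add(26, -8), Add(-8, 8)) = Mul(18, 0) = 0)
K = 5625 (K = Pow(Add(0, Mul(Mul(-5, -5), Add(-3, Mul(-1, 0)))), 2) = Pow(Add(0, Mul(25, Add(-3, 0))), 2) = Pow(Add(0, Mul(25, -3)), 2) = Pow(Add(0, -75), 2) = Pow(-75, 2) = 5625)
Mul(-1, K) = Mul(-1, 5625) = -5625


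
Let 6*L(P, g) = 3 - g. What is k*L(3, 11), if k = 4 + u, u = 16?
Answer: -80/3 ≈ -26.667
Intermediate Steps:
L(P, g) = ½ - g/6 (L(P, g) = (3 - g)/6 = ½ - g/6)
k = 20 (k = 4 + 16 = 20)
k*L(3, 11) = 20*(½ - ⅙*11) = 20*(½ - 11/6) = 20*(-4/3) = -80/3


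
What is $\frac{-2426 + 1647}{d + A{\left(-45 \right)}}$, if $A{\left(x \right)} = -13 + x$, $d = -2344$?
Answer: $\frac{779}{2402} \approx 0.32431$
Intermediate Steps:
$\frac{-2426 + 1647}{d + A{\left(-45 \right)}} = \frac{-2426 + 1647}{-2344 - 58} = - \frac{779}{-2344 - 58} = - \frac{779}{-2402} = \left(-779\right) \left(- \frac{1}{2402}\right) = \frac{779}{2402}$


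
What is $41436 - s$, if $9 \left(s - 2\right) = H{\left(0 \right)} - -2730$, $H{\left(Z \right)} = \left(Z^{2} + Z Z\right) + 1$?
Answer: $\frac{370175}{9} \approx 41131.0$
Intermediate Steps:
$H{\left(Z \right)} = 1 + 2 Z^{2}$ ($H{\left(Z \right)} = \left(Z^{2} + Z^{2}\right) + 1 = 2 Z^{2} + 1 = 1 + 2 Z^{2}$)
$s = \frac{2749}{9}$ ($s = 2 + \frac{\left(1 + 2 \cdot 0^{2}\right) - -2730}{9} = 2 + \frac{\left(1 + 2 \cdot 0\right) + 2730}{9} = 2 + \frac{\left(1 + 0\right) + 2730}{9} = 2 + \frac{1 + 2730}{9} = 2 + \frac{1}{9} \cdot 2731 = 2 + \frac{2731}{9} = \frac{2749}{9} \approx 305.44$)
$41436 - s = 41436 - \frac{2749}{9} = \frac{370175}{9}$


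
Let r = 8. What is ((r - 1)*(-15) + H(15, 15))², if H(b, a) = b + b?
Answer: 5625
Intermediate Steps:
H(b, a) = 2*b
((r - 1)*(-15) + H(15, 15))² = ((8 - 1)*(-15) + 2*15)² = (7*(-15) + 30)² = (-105 + 30)² = (-75)² = 5625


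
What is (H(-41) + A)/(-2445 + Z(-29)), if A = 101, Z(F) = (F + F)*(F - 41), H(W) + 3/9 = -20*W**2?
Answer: -100558/4845 ≈ -20.755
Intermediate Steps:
H(W) = -1/3 - 20*W**2
Z(F) = 2*F*(-41 + F) (Z(F) = (2*F)*(-41 + F) = 2*F*(-41 + F))
(H(-41) + A)/(-2445 + Z(-29)) = ((-1/3 - 20*(-41)**2) + 101)/(-2445 + 2*(-29)*(-41 - 29)) = ((-1/3 - 20*1681) + 101)/(-2445 + 2*(-29)*(-70)) = ((-1/3 - 33620) + 101)/(-2445 + 4060) = (-100861/3 + 101)/1615 = -100558/3*1/1615 = -100558/4845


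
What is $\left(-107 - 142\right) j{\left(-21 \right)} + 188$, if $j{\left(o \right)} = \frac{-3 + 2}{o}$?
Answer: $\frac{1233}{7} \approx 176.14$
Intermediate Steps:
$j{\left(o \right)} = - \frac{1}{o}$
$\left(-107 - 142\right) j{\left(-21 \right)} + 188 = \left(-107 - 142\right) \left(- \frac{1}{-21}\right) + 188 = - 249 \left(\left(-1\right) \left(- \frac{1}{21}\right)\right) + 188 = \left(-249\right) \frac{1}{21} + 188 = - \frac{83}{7} + 188 = \frac{1233}{7}$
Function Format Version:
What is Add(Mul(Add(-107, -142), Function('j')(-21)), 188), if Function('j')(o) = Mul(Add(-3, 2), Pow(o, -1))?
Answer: Rational(1233, 7) ≈ 176.14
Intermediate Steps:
Function('j')(o) = Mul(-1, Pow(o, -1))
Add(Mul(Add(-107, -142), Function('j')(-21)), 188) = Add(Mul(Add(-107, -142), Mul(-1, Pow(-21, -1))), 188) = Add(Mul(-249, Mul(-1, Rational(-1, 21))), 188) = Add(Mul(-249, Rational(1, 21)), 188) = Add(Rational(-83, 7), 188) = Rational(1233, 7)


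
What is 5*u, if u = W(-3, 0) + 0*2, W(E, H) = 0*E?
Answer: 0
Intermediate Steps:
W(E, H) = 0
u = 0 (u = 0 + 0*2 = 0 + 0 = 0)
5*u = 5*0 = 0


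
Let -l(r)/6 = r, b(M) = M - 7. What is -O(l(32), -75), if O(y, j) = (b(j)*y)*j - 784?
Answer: 1181584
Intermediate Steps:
b(M) = -7 + M
l(r) = -6*r
O(y, j) = -784 + j*y*(-7 + j) (O(y, j) = ((-7 + j)*y)*j - 784 = (y*(-7 + j))*j - 784 = j*y*(-7 + j) - 784 = -784 + j*y*(-7 + j))
-O(l(32), -75) = -(-784 - 75*(-6*32)*(-7 - 75)) = -(-784 - 75*(-192)*(-82)) = -(-784 - 1180800) = -1*(-1181584) = 1181584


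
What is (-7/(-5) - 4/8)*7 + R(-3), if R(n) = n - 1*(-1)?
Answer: 43/10 ≈ 4.3000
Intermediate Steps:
R(n) = 1 + n (R(n) = n + 1 = 1 + n)
(-7/(-5) - 4/8)*7 + R(-3) = (-7/(-5) - 4/8)*7 + (1 - 3) = (-7*(-⅕) - 4*⅛)*7 - 2 = (7/5 - ½)*7 - 2 = (9/10)*7 - 2 = 63/10 - 2 = 43/10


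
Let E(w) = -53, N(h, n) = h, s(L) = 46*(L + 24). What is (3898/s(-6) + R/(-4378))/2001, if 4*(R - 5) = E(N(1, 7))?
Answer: 1552025/659417544 ≈ 0.0023536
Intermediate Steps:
s(L) = 1104 + 46*L (s(L) = 46*(24 + L) = 1104 + 46*L)
R = -33/4 (R = 5 + (¼)*(-53) = 5 - 53/4 = -33/4 ≈ -8.2500)
(3898/s(-6) + R/(-4378))/2001 = (3898/(1104 + 46*(-6)) - 33/4/(-4378))/2001 = (3898/(1104 - 276) - 33/4*(-1/4378))*(1/2001) = (3898/828 + 3/1592)*(1/2001) = (3898*(1/828) + 3/1592)*(1/2001) = (1949/414 + 3/1592)*(1/2001) = (1552025/329544)*(1/2001) = 1552025/659417544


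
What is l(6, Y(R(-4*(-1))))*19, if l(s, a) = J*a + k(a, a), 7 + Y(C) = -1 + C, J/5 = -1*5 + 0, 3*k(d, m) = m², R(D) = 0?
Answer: 12616/3 ≈ 4205.3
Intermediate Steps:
k(d, m) = m²/3
J = -25 (J = 5*(-1*5 + 0) = 5*(-5 + 0) = 5*(-5) = -25)
Y(C) = -8 + C (Y(C) = -7 + (-1 + C) = -8 + C)
l(s, a) = -25*a + a²/3
l(6, Y(R(-4*(-1))))*19 = ((-8 + 0)*(-75 + (-8 + 0))/3)*19 = ((⅓)*(-8)*(-75 - 8))*19 = ((⅓)*(-8)*(-83))*19 = (664/3)*19 = 12616/3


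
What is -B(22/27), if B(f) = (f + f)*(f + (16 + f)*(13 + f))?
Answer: -7477184/19683 ≈ -379.88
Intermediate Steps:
B(f) = 2*f*(f + (13 + f)*(16 + f)) (B(f) = (2*f)*(f + (13 + f)*(16 + f)) = 2*f*(f + (13 + f)*(16 + f)))
-B(22/27) = -2*22/27*(208 + (22/27)**2 + 30*(22/27)) = -2*22*(1/27)*(208 + (22*(1/27))**2 + 30*(22*(1/27))) = -2*22*(208 + (22/27)**2 + 30*(22/27))/27 = -2*22*(208 + 484/729 + 220/9)/27 = -2*22*169936/(27*729) = -1*7477184/19683 = -7477184/19683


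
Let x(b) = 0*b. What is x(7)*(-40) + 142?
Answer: 142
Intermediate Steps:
x(b) = 0
x(7)*(-40) + 142 = 0*(-40) + 142 = 0 + 142 = 142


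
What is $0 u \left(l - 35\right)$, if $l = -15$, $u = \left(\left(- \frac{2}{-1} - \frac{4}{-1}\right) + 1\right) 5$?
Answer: $0$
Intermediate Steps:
$u = 35$ ($u = \left(\left(\left(-2\right) \left(-1\right) - -4\right) + 1\right) 5 = \left(\left(2 + 4\right) + 1\right) 5 = \left(6 + 1\right) 5 = 7 \cdot 5 = 35$)
$0 u \left(l - 35\right) = 0 \cdot 35 \left(-15 - 35\right) = 0 \left(-50\right) = 0$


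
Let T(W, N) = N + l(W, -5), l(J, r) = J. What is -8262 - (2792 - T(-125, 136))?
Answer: -11043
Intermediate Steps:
T(W, N) = N + W
-8262 - (2792 - T(-125, 136)) = -8262 - (2792 - (136 - 125)) = -8262 - (2792 - 1*11) = -8262 - (2792 - 11) = -8262 - 1*2781 = -8262 - 2781 = -11043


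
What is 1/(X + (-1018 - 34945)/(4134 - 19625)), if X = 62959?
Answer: 15491/975333832 ≈ 1.5883e-5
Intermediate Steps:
1/(X + (-1018 - 34945)/(4134 - 19625)) = 1/(62959 + (-1018 - 34945)/(4134 - 19625)) = 1/(62959 - 35963/(-15491)) = 1/(62959 - 35963*(-1/15491)) = 1/(62959 + 35963/15491) = 1/(975333832/15491) = 15491/975333832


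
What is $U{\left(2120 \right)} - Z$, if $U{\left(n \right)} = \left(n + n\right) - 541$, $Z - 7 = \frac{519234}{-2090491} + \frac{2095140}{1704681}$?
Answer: $\frac{4384463787228782}{1187873429457} \approx 3691.0$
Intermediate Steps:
$Z = \frac{9480028332661}{1187873429457}$ ($Z = 7 + \left(\frac{519234}{-2090491} + \frac{2095140}{1704681}\right) = 7 + \left(519234 \left(- \frac{1}{2090491}\right) + 2095140 \cdot \frac{1}{1704681}\right) = 7 + \left(- \frac{519234}{2090491} + \frac{698380}{568227}\right) = 7 + \frac{1164914326462}{1187873429457} = \frac{9480028332661}{1187873429457} \approx 7.9807$)
$U{\left(n \right)} = -541 + 2 n$ ($U{\left(n \right)} = 2 n - 541 = -541 + 2 n$)
$U{\left(2120 \right)} - Z = \left(-541 + 2 \cdot 2120\right) - \frac{9480028332661}{1187873429457} = \left(-541 + 4240\right) - \frac{9480028332661}{1187873429457} = 3699 - \frac{9480028332661}{1187873429457} = \frac{4384463787228782}{1187873429457}$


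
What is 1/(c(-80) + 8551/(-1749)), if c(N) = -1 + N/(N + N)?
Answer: -3498/18851 ≈ -0.18556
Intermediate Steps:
c(N) = -½ (c(N) = -1 + N/((2*N)) = -1 + (1/(2*N))*N = -1 + ½ = -½)
1/(c(-80) + 8551/(-1749)) = 1/(-½ + 8551/(-1749)) = 1/(-½ + 8551*(-1/1749)) = 1/(-½ - 8551/1749) = 1/(-18851/3498) = -3498/18851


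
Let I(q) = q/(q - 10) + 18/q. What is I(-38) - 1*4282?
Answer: -1952447/456 ≈ -4281.7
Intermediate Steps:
I(q) = 18/q + q/(-10 + q) (I(q) = q/(-10 + q) + 18/q = 18/q + q/(-10 + q))
I(-38) - 1*4282 = (-180 + (-38)² + 18*(-38))/((-38)*(-10 - 38)) - 1*4282 = -1/38*(-180 + 1444 - 684)/(-48) - 4282 = -1/38*(-1/48)*580 - 4282 = 145/456 - 4282 = -1952447/456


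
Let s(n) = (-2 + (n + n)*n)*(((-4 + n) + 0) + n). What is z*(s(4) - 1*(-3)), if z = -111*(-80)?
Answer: 1092240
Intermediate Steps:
z = 8880
s(n) = (-4 + 2*n)*(-2 + 2*n²) (s(n) = (-2 + (2*n)*n)*((-4 + n) + n) = (-2 + 2*n²)*(-4 + 2*n) = (-4 + 2*n)*(-2 + 2*n²))
z*(s(4) - 1*(-3)) = 8880*((8 - 8*4² - 4*4 + 4*4³) - 1*(-3)) = 8880*((8 - 8*16 - 16 + 4*64) + 3) = 8880*((8 - 128 - 16 + 256) + 3) = 8880*(120 + 3) = 8880*123 = 1092240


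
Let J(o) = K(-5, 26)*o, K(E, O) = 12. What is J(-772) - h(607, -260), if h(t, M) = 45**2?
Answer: -11289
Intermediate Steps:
h(t, M) = 2025
J(o) = 12*o
J(-772) - h(607, -260) = 12*(-772) - 1*2025 = -9264 - 2025 = -11289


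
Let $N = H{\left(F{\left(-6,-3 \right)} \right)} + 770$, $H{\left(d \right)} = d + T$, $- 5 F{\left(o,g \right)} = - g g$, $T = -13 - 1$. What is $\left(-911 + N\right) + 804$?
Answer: $\frac{3254}{5} \approx 650.8$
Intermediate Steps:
$T = -14$ ($T = -13 - 1 = -14$)
$F{\left(o,g \right)} = \frac{g^{2}}{5}$ ($F{\left(o,g \right)} = - \frac{- g g}{5} = - \frac{\left(-1\right) g^{2}}{5} = \frac{g^{2}}{5}$)
$H{\left(d \right)} = -14 + d$ ($H{\left(d \right)} = d - 14 = -14 + d$)
$N = \frac{3789}{5}$ ($N = \left(-14 + \frac{\left(-3\right)^{2}}{5}\right) + 770 = \left(-14 + \frac{1}{5} \cdot 9\right) + 770 = \left(-14 + \frac{9}{5}\right) + 770 = - \frac{61}{5} + 770 = \frac{3789}{5} \approx 757.8$)
$\left(-911 + N\right) + 804 = \left(-911 + \frac{3789}{5}\right) + 804 = - \frac{766}{5} + 804 = \frac{3254}{5}$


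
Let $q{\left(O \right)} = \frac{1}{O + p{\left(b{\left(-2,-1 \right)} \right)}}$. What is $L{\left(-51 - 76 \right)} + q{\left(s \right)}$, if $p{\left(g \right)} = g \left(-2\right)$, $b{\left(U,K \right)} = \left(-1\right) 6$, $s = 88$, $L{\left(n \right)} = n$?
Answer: $- \frac{12699}{100} \approx -126.99$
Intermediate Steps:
$b{\left(U,K \right)} = -6$
$p{\left(g \right)} = - 2 g$
$q{\left(O \right)} = \frac{1}{12 + O}$ ($q{\left(O \right)} = \frac{1}{O - -12} = \frac{1}{O + 12} = \frac{1}{12 + O}$)
$L{\left(-51 - 76 \right)} + q{\left(s \right)} = \left(-51 - 76\right) + \frac{1}{12 + 88} = -127 + \frac{1}{100} = - \frac{12699}{100}$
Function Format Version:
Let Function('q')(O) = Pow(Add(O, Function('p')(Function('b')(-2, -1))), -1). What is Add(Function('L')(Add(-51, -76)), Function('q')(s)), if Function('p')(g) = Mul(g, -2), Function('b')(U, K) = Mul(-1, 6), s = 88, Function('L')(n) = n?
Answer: Rational(-12699, 100) ≈ -126.99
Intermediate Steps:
Function('b')(U, K) = -6
Function('p')(g) = Mul(-2, g)
Function('q')(O) = Pow(Add(12, O), -1) (Function('q')(O) = Pow(Add(O, Mul(-2, -6)), -1) = Pow(Add(O, 12), -1) = Pow(Add(12, O), -1))
Add(Function('L')(Add(-51, -76)), Function('q')(s)) = Add(Add(-51, -76), Pow(Add(12, 88), -1)) = Add(-127, Pow(100, -1)) = Add(-127, Rational(1, 100)) = Rational(-12699, 100)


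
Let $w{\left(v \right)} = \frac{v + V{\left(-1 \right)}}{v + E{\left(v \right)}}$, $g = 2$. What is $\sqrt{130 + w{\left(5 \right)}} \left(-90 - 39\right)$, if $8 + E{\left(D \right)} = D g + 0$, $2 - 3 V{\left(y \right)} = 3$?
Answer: $- 602 \sqrt{6} \approx -1474.6$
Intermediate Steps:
$V{\left(y \right)} = - \frac{1}{3}$ ($V{\left(y \right)} = \frac{2}{3} - 1 = - \frac{1}{3}$)
$E{\left(D \right)} = -8 + 2 D$ ($E{\left(D \right)} = -8 + \left(D 2 + 0\right) = -8 + \left(2 D + 0\right) = -8 + 2 D$)
$w{\left(v \right)} = \frac{- \frac{1}{3} + v}{-8 + 3 v}$ ($w{\left(v \right)} = \frac{v - \frac{1}{3}}{v + \left(-8 + 2 v\right)} = \frac{- \frac{1}{3} + v}{-8 + 3 v}$)
$\sqrt{130 + w{\left(5 \right)}} \left(-90 - 39\right) = \sqrt{130 + \frac{-1 + 3 \cdot 5}{3 \left(-8 + 3 \cdot 5\right)}} \left(-90 - 39\right) = \sqrt{130 + \frac{-1 + 15}{3 \left(-8 + 15\right)}} \left(-90 - 39\right) = \sqrt{130 + \frac{1}{3} \cdot \frac{1}{7} \cdot 14} \left(-129\right) = \sqrt{130 + \frac{2}{3}} \left(-129\right) = \sqrt{\frac{392}{3}} \left(-129\right) = \frac{14 \sqrt{6}}{3} \left(-129\right) = - 602 \sqrt{6}$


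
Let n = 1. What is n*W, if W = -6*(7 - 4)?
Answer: -18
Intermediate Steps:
W = -18 (W = -6*3 = -18)
n*W = 1*(-18) = -18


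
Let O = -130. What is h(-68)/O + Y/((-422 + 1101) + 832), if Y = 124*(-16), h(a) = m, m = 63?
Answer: -353113/196430 ≈ -1.7977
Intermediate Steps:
h(a) = 63
Y = -1984
h(-68)/O + Y/((-422 + 1101) + 832) = 63/(-130) - 1984/((-422 + 1101) + 832) = 63*(-1/130) - 1984/(679 + 832) = -63/130 - 1984/1511 = -353113/196430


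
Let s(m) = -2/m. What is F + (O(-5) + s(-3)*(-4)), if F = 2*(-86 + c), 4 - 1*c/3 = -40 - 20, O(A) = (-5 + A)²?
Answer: 928/3 ≈ 309.33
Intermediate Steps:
c = 192 (c = 12 - 3*(-40 - 20) = 12 - 3*(-60) = 12 + 180 = 192)
F = 212 (F = 2*(-86 + 192) = 2*106 = 212)
F + (O(-5) + s(-3)*(-4)) = 212 + ((-5 - 5)² - 2/(-3)*(-4)) = 212 + ((-10)² - 2*(-⅓)*(-4)) = 212 + (100 + (⅔)*(-4)) = 212 + (100 - 8/3) = 212 + 292/3 = 928/3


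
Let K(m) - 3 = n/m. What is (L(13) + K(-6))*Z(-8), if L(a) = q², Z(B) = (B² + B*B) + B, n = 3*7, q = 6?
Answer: 4260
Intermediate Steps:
n = 21
Z(B) = B + 2*B² (Z(B) = (B² + B²) + B = 2*B² + B = B + 2*B²)
L(a) = 36 (L(a) = 6² = 36)
K(m) = 3 + 21/m
(L(13) + K(-6))*Z(-8) = (36 + (3 + 21/(-6)))*(-8*(1 + 2*(-8))) = (36 + (3 + 21*(-⅙)))*(-8*(1 - 16)) = (36 + (3 - 7/2))*(-8*(-15)) = (36 - ½)*120 = (71/2)*120 = 4260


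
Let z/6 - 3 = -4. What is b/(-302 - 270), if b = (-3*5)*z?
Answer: -45/286 ≈ -0.15734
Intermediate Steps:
z = -6 (z = 18 + 6*(-4) = 18 - 24 = -6)
b = 90 (b = -3*5*(-6) = -15*(-6) = 90)
b/(-302 - 270) = 90/(-302 - 270) = 90/(-572) = 90*(-1/572) = -45/286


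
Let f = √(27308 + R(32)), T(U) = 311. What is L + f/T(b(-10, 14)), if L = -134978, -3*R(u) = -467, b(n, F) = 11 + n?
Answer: -134978 + √247173/933 ≈ -1.3498e+5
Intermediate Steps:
R(u) = 467/3 (R(u) = -⅓*(-467) = 467/3)
f = √247173/3 (f = √(27308 + 467/3) = √(82391/3) = √247173/3 ≈ 165.72)
L + f/T(b(-10, 14)) = -134978 + (√247173/3)/311 = -134978 + (√247173/3)*(1/311) = -134978 + √247173/933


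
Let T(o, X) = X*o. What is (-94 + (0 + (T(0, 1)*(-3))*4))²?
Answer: 8836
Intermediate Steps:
(-94 + (0 + (T(0, 1)*(-3))*4))² = (-94 + (0 + ((1*0)*(-3))*4))² = (-94 + (0 + (0*(-3))*4))² = (-94 + (0 + 0*4))² = (-94 + (0 + 0))² = (-94 + 0)² = (-94)² = 8836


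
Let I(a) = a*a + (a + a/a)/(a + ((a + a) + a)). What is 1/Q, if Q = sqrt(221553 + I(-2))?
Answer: 2*sqrt(3544914)/1772457 ≈ 0.0021245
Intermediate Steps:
I(a) = a**2 + (1 + a)/(4*a) (I(a) = a**2 + (a + 1)/(a + (2*a + a)) = a**2 + (1 + a)/(a + 3*a) = a**2 + (1 + a)/((4*a)) = a**2 + (1 + a)*(1/(4*a)) = a**2 + (1 + a)/(4*a))
Q = sqrt(3544914)/4 (Q = sqrt(221553 + (1/4)*(1 - 2 + 4*(-2)**3)/(-2)) = sqrt(221553 + (1/4)*(-1/2)*(1 - 2 + 4*(-8))) = sqrt(221553 + (1/4)*(-1/2)*(1 - 2 - 32)) = sqrt(221553 + (1/4)*(-1/2)*(-33)) = sqrt(221553 + 33/8) = sqrt(1772457/8) = sqrt(3544914)/4 ≈ 470.70)
1/Q = 1/(sqrt(3544914)/4) = 2*sqrt(3544914)/1772457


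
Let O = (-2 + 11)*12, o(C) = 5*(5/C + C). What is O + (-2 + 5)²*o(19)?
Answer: 18522/19 ≈ 974.84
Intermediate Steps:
o(C) = 5*C + 25/C (o(C) = 5*(C + 5/C) = 5*C + 25/C)
O = 108 (O = 9*12 = 108)
O + (-2 + 5)²*o(19) = 108 + (-2 + 5)²*(5*19 + 25/19) = 108 + 3²*(95 + 25*(1/19)) = 108 + 9*(95 + 25/19) = 108 + 9*(1830/19) = 108 + 16470/19 = 18522/19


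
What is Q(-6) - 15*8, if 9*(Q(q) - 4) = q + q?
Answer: -352/3 ≈ -117.33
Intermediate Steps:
Q(q) = 4 + 2*q/9 (Q(q) = 4 + (q + q)/9 = 4 + (2*q)/9 = 4 + 2*q/9)
Q(-6) - 15*8 = (4 + (2/9)*(-6)) - 15*8 = (4 - 4/3) - 120 = 8/3 - 120 = -352/3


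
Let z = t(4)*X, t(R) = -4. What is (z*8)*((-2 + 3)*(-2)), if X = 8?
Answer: 512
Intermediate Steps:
z = -32 (z = -4*8 = -32)
(z*8)*((-2 + 3)*(-2)) = (-32*8)*((-2 + 3)*(-2)) = -256*(-2) = 512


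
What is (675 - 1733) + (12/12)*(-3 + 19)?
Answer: -1042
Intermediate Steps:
(675 - 1733) + (12/12)*(-3 + 19) = -1058 + (12*(1/12))*16 = -1058 + 1*16 = -1058 + 16 = -1042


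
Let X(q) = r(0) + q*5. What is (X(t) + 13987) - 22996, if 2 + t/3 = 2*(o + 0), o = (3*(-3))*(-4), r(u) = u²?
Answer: -7959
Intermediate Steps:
o = 36 (o = -9*(-4) = 36)
t = 210 (t = -6 + 3*(2*(36 + 0)) = -6 + 3*(2*36) = -6 + 3*72 = -6 + 216 = 210)
X(q) = 5*q (X(q) = 0² + q*5 = 0 + 5*q = 5*q)
(X(t) + 13987) - 22996 = (5*210 + 13987) - 22996 = (1050 + 13987) - 22996 = 15037 - 22996 = -7959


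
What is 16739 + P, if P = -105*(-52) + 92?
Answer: 22291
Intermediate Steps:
P = 5552 (P = 5460 + 92 = 5552)
16739 + P = 16739 + 5552 = 22291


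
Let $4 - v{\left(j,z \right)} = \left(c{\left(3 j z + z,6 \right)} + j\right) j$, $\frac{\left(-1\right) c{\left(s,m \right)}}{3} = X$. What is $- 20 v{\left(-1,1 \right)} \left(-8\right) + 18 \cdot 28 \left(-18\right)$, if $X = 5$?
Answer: $-10992$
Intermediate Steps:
$c{\left(s,m \right)} = -15$ ($c{\left(s,m \right)} = \left(-3\right) 5 = -15$)
$v{\left(j,z \right)} = 4 - j \left(-15 + j\right)$ ($v{\left(j,z \right)} = 4 - \left(-15 + j\right) j = 4 - j \left(-15 + j\right)$)
$- 20 v{\left(-1,1 \right)} \left(-8\right) + 18 \cdot 28 \left(-18\right) = - 20 \left(4 - \left(-1\right)^{2} + 15 \left(-1\right)\right) \left(-8\right) + 18 \cdot 28 \left(-18\right) = - 20 \left(4 - 1 - 15\right) \left(-8\right) + 504 \left(-18\right) = - 20 \left(4 - 1 - 15\right) \left(-8\right) - 9072 = \left(-20\right) \left(-12\right) \left(-8\right) - 9072 = 240 \left(-8\right) - 9072 = -1920 - 9072 = -10992$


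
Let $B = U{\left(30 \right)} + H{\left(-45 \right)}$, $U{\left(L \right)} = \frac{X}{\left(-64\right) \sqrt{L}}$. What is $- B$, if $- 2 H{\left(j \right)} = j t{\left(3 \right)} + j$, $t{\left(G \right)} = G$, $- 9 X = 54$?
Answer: $-90 - \frac{\sqrt{30}}{320} \approx -90.017$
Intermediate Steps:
$X = -6$ ($X = \left(- \frac{1}{9}\right) 54 = -6$)
$H{\left(j \right)} = - 2 j$ ($H{\left(j \right)} = - \frac{j 3 + j}{2} = - \frac{3 j + j}{2} = - \frac{4 j}{2} = - 2 j$)
$U{\left(L \right)} = \frac{3}{32 \sqrt{L}}$ ($U{\left(L \right)} = - \frac{6}{\left(-64\right) \sqrt{L}} = - 6 \left(- \frac{1}{64 \sqrt{L}}\right) = \frac{3}{32 \sqrt{L}}$)
$B = 90 + \frac{\sqrt{30}}{320}$ ($B = \frac{3}{32 \sqrt{30}} - -90 = \frac{3 \frac{\sqrt{30}}{30}}{32} + 90 = \frac{\sqrt{30}}{320} + 90 = 90 + \frac{\sqrt{30}}{320} \approx 90.017$)
$- B = - (90 + \frac{\sqrt{30}}{320}) = -90 - \frac{\sqrt{30}}{320}$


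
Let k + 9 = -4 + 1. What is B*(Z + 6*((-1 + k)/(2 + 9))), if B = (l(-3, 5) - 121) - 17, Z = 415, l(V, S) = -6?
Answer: -646128/11 ≈ -58739.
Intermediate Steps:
k = -12 (k = -9 + (-4 + 1) = -9 - 3 = -12)
B = -144 (B = (-6 - 121) - 17 = -127 - 17 = -144)
B*(Z + 6*((-1 + k)/(2 + 9))) = -144*(415 + 6*((-1 - 12)/(2 + 9))) = -144*(415 + 6*(-13/11)) = -144*(415 - 78/11) = -144*4487/11 = -646128/11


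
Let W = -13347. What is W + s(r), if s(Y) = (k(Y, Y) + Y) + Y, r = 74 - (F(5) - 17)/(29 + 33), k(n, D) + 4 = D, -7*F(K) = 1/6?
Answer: -11395257/868 ≈ -13128.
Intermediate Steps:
F(K) = -1/42 (F(K) = -⅐/6 = -⅐*⅙ = -1/42)
k(n, D) = -4 + D
r = 193411/2604 (r = 74 - (-1/42 - 17)/(29 + 33) = 74 - (-715)/(42*62) = 74 - 1*(-715/2604) = 74 + 715/2604 = 193411/2604 ≈ 74.275)
s(Y) = -4 + 3*Y (s(Y) = ((-4 + Y) + Y) + Y = (-4 + 2*Y) + Y = -4 + 3*Y)
W + s(r) = -13347 + (-4 + 3*(193411/2604)) = -13347 + (-4 + 193411/868) = -13347 + 189939/868 = -11395257/868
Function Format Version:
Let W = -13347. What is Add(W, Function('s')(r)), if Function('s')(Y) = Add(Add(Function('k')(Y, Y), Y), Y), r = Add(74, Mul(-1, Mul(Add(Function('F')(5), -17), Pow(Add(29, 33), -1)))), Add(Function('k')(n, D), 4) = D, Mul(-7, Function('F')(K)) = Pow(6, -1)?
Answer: Rational(-11395257, 868) ≈ -13128.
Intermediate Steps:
Function('F')(K) = Rational(-1, 42) (Function('F')(K) = Mul(Rational(-1, 7), Pow(6, -1)) = Mul(Rational(-1, 7), Rational(1, 6)) = Rational(-1, 42))
Function('k')(n, D) = Add(-4, D)
r = Rational(193411, 2604) (r = Add(74, Mul(-1, Mul(Add(Rational(-1, 42), -17), Pow(Add(29, 33), -1)))) = Add(74, Mul(-1, Mul(Rational(-715, 42), Pow(62, -1)))) = Add(74, Mul(-1, Mul(Rational(-715, 42), Rational(1, 62)))) = Add(74, Mul(-1, Rational(-715, 2604))) = Add(74, Rational(715, 2604)) = Rational(193411, 2604) ≈ 74.275)
Function('s')(Y) = Add(-4, Mul(3, Y)) (Function('s')(Y) = Add(Add(Add(-4, Y), Y), Y) = Add(Add(-4, Mul(2, Y)), Y) = Add(-4, Mul(3, Y)))
Add(W, Function('s')(r)) = Add(-13347, Add(-4, Mul(3, Rational(193411, 2604)))) = Add(-13347, Add(-4, Rational(193411, 868))) = Add(-13347, Rational(189939, 868)) = Rational(-11395257, 868)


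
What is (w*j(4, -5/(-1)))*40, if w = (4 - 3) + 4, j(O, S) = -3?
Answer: -600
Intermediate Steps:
w = 5 (w = 1 + 4 = 5)
(w*j(4, -5/(-1)))*40 = (5*(-3))*40 = -15*40 = -600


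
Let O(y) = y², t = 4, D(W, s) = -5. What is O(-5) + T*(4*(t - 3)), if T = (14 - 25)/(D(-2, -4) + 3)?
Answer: 47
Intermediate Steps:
T = 11/2 (T = (14 - 25)/(-5 + 3) = -11/(-2) = -11*(-½) = 11/2 ≈ 5.5000)
O(-5) + T*(4*(t - 3)) = (-5)² + 11*(4*(4 - 3))/2 = 25 + 11*(4*1)/2 = 25 + (11/2)*4 = 25 + 22 = 47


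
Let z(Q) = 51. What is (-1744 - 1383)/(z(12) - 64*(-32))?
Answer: -3127/2099 ≈ -1.4898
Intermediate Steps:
(-1744 - 1383)/(z(12) - 64*(-32)) = (-1744 - 1383)/(51 - 64*(-32)) = -3127/(51 + 2048) = -3127/2099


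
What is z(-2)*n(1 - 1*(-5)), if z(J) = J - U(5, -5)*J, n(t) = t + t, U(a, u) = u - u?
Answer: -24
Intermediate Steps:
U(a, u) = 0
n(t) = 2*t
z(J) = J (z(J) = J - 0*J = J - 1*0 = J + 0 = J)
z(-2)*n(1 - 1*(-5)) = -4*(1 - 1*(-5)) = -4*(1 + 5) = -4*6 = -2*12 = -24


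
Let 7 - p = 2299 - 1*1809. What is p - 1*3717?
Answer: -4200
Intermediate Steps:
p = -483 (p = 7 - (2299 - 1*1809) = 7 - (2299 - 1809) = 7 - 1*490 = 7 - 490 = -483)
p - 1*3717 = -483 - 1*3717 = -483 - 3717 = -4200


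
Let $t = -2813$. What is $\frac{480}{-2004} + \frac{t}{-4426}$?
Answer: $\frac{292731}{739142} \approx 0.39604$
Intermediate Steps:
$\frac{480}{-2004} + \frac{t}{-4426} = \frac{480}{-2004} - \frac{2813}{-4426} = 480 \left(- \frac{1}{2004}\right) - - \frac{2813}{4426} = - \frac{40}{167} + \frac{2813}{4426} = \frac{292731}{739142}$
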